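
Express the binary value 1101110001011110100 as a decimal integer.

Sum of powers of 2 for each 1-bit:
2^2 + 2^4 + 2^5 + 2^6 + 2^7 + 2^9 + 2^13 + 2^14 + 2^15 + 2^17 + 2^18
= 4 + 16 + 32 + 64 + 128 + 512 + 8192 + 16384 + 32768 + 131072 + 262144
= 451316



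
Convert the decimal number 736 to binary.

Using repeated division by 2:
736 ÷ 2 = 368 remainder 0
368 ÷ 2 = 184 remainder 0
184 ÷ 2 = 92 remainder 0
92 ÷ 2 = 46 remainder 0
46 ÷ 2 = 23 remainder 0
23 ÷ 2 = 11 remainder 1
11 ÷ 2 = 5 remainder 1
5 ÷ 2 = 2 remainder 1
2 ÷ 2 = 1 remainder 0
1 ÷ 2 = 0 remainder 1
Reading remainders bottom to top: 1011100000



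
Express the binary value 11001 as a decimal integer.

Sum of powers of 2 for each 1-bit:
2^0 + 2^3 + 2^4
= 1 + 8 + 16
= 25



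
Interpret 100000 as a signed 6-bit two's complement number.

Binary: 100000
Sign bit: 1 (negative)
Invert: 011111
Add 1:  100000
Magnitude: 100000 = 32
Value: -32



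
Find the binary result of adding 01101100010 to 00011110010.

Add column by column from the right: bit + bit + carry-in; write the sum mod 2, carry 1 when the sum is 2 or 3.
carry:  11111000100
        01101100010
+       00011110010
-------------------
       010001010100
(the carry out of the leftmost column, 0, becomes the leading bit)
Decimal check:
  01101100010 = 512 + 256 + 64 + 32 + 2 = 866
  00011110010 = 128 + 64 + 32 + 16 + 2 = 242
  866 + 242 = 1108, and 010001010100 = 1024 + 64 + 16 + 4 = 1108 ✓



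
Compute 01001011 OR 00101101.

OR: 1 when either bit is 1
  01001011
| 00101101
----------
  01101111
Decimal: 75 | 45 = 111



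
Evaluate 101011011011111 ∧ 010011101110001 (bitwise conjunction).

AND: 1 only when both bits are 1
  101011011011111
& 010011101110001
-----------------
  000011001010001
Decimal: 22239 & 10097 = 1617



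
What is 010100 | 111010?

OR: 1 when either bit is 1
  010100
| 111010
--------
  111110
Decimal: 20 | 58 = 62



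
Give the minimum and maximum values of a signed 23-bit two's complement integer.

For 23-bit two's complement:
Minimum: -2^22 = -4194304
Maximum: 2^22 - 1 = 4194303



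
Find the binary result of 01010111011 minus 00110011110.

Method 1 - Direct subtraction (column by column from the right: bit − bit − borrow-in; if negative, add 2 and borrow 1 from the next column):
borrow: 01000111000
        01010111011
-       00110011110
-------------------
        00100011101

Method 2 - Add two's complement:
Two's complement of 00110011110: invert → 11001100001, add 1 → 11001100010
  01010111011
+ 11001100010
-------------
 100100011101  (end carry out of the top bit = 1)
Discarding the end carry: 00100011101
Decimal check:
  01010111011 = 512 + 128 + 32 + 16 + 8 + 2 + 1 = 699
  00110011110 = 256 + 128 + 16 + 8 + 4 + 2 = 414
  699 - 414 = 285, and 00100011101 = 256 + 16 + 8 + 4 + 1 = 285 ✓



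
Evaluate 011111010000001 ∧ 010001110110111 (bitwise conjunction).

AND: 1 only when both bits are 1
  011111010000001
& 010001110110111
-----------------
  010001010000001
Decimal: 16001 & 9143 = 8833



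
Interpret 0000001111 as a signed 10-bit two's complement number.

Binary: 0000001111
Sign bit: 0 (non-negative)
Read directly as an unsigned value:
0000001111 = 8 + 4 + 2 + 1 = 15
Value: 15



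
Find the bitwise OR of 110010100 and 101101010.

OR: 1 when either bit is 1
  110010100
| 101101010
-----------
  111111110
Decimal: 404 | 362 = 510



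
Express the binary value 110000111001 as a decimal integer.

Sum of powers of 2 for each 1-bit:
2^0 + 2^3 + 2^4 + 2^5 + 2^10 + 2^11
= 1 + 8 + 16 + 32 + 1024 + 2048
= 3129



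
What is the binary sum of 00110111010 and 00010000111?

Add column by column from the right: bit + bit + carry-in; write the sum mod 2, carry 1 when the sum is 2 or 3.
carry:  01101111100
        00110111010
+       00010000111
-------------------
       001001000001
(the carry out of the leftmost column, 0, becomes the leading bit)
Decimal check:
  00110111010 = 256 + 128 + 32 + 16 + 8 + 2 = 442
  00010000111 = 128 + 4 + 2 + 1 = 135
  442 + 135 = 577, and 001001000001 = 512 + 64 + 1 = 577 ✓



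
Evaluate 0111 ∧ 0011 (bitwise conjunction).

AND: 1 only when both bits are 1
  0111
& 0011
------
  0011
Decimal: 7 & 3 = 3



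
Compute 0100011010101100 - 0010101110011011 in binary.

Method 1 - Direct subtraction (column by column from the right: bit − bit − borrow-in; if negative, add 2 and borrow 1 from the next column):
borrow: 0111011000100110
        0100011010101100
-       0010101110011011
------------------------
        0001101100010001

Method 2 - Add two's complement:
Two's complement of 0010101110011011: invert → 1101010001100100, add 1 → 1101010001100101
  0100011010101100
+ 1101010001100101
------------------
 10001101100010001  (end carry out of the top bit = 1)
Discarding the end carry: 0001101100010001
Decimal check:
  0100011010101100 = 16384 + 1024 + 512 + 128 + 32 + 8 + 4 = 18092
  0010101110011011 = 8192 + 2048 + 512 + 256 + 128 + 16 + 8 + 2 + 1 = 11163
  18092 - 11163 = 6929, and 0001101100010001 = 4096 + 2048 + 512 + 256 + 16 + 1 = 6929 ✓



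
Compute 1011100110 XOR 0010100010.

XOR: 1 when bits differ
  1011100110
^ 0010100010
------------
  1001000100
Decimal: 742 ^ 162 = 580



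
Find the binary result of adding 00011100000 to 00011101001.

Add column by column from the right: bit + bit + carry-in; write the sum mod 2, carry 1 when the sum is 2 or 3.
carry:  00111000000
        00011100000
+       00011101001
-------------------
       000111001001
(the carry out of the leftmost column, 0, becomes the leading bit)
Decimal check:
  00011100000 = 128 + 64 + 32 = 224
  00011101001 = 128 + 64 + 32 + 8 + 1 = 233
  224 + 233 = 457, and 000111001001 = 256 + 128 + 64 + 8 + 1 = 457 ✓



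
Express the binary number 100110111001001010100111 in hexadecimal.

Group into 4-bit nibbles from right:
  1001 = 9
  1011 = B
  1001 = 9
  0010 = 2
  1010 = A
  0111 = 7
Result: 9B92A7



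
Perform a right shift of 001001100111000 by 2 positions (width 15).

Original: 001001100111000 (decimal 4920)
Shift right by 2 positions
Drop the 2 low bits; fill with zeros on the left
Result: 000010011001110 (decimal 1230)
Equivalent: 4920 >> 2 = 4920 ÷ 2^2 = 1230



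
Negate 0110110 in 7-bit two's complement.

Original: 0110110
Step 1 - Invert all bits: 1001001
Step 2 - Add 1: 1001010
Verification: 0110110 + 1001010 = 10000000; discarding the end carry (carry out of the top bit) leaves the 7-bit value 0000000, as required for x + (-x)



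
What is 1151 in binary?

Using repeated division by 2:
1151 ÷ 2 = 575 remainder 1
575 ÷ 2 = 287 remainder 1
287 ÷ 2 = 143 remainder 1
143 ÷ 2 = 71 remainder 1
71 ÷ 2 = 35 remainder 1
35 ÷ 2 = 17 remainder 1
17 ÷ 2 = 8 remainder 1
8 ÷ 2 = 4 remainder 0
4 ÷ 2 = 2 remainder 0
2 ÷ 2 = 1 remainder 0
1 ÷ 2 = 0 remainder 1
Reading remainders bottom to top: 10001111111



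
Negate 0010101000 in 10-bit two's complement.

Original: 0010101000
Step 1 - Invert all bits: 1101010111
Step 2 - Add 1: 1101011000
Verification: 0010101000 + 1101011000 = 10000000000; discarding the end carry (carry out of the top bit) leaves the 10-bit value 0000000000, as required for x + (-x)



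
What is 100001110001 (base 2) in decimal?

Sum of powers of 2 for each 1-bit:
2^0 + 2^4 + 2^5 + 2^6 + 2^11
= 1 + 16 + 32 + 64 + 2048
= 2161



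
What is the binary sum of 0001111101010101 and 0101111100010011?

Add column by column from the right: bit + bit + carry-in; write the sum mod 2, carry 1 when the sum is 2 or 3.
carry:  0011111000101110
        0001111101010101
+       0101111100010011
------------------------
       00111111001101000
(the carry out of the leftmost column, 0, becomes the leading bit)
Decimal check:
  0001111101010101 = 4096 + 2048 + 1024 + 512 + 256 + 64 + 16 + 4 + 1 = 8021
  0101111100010011 = 16384 + 4096 + 2048 + 1024 + 512 + 256 + 16 + 2 + 1 = 24339
  8021 + 24339 = 32360, and 00111111001101000 = 16384 + 8192 + 4096 + 2048 + 1024 + 512 + 64 + 32 + 8 = 32360 ✓



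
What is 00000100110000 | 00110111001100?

OR: 1 when either bit is 1
  00000100110000
| 00110111001100
----------------
  00110111111100
Decimal: 304 | 3532 = 3580



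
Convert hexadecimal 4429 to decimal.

Expand by place value (powers of 16):
4429 = 4 × 16^3 + 4 × 16^2 + 2 × 16^1 + 9 × 16^0
= 4 × 4096 + 4 × 256 + 2 × 16 + 9 × 1
= 16384 + 1024 + 32 + 9
= 17449



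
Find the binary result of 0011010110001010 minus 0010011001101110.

Method 1 - Direct subtraction (column by column from the right: bit − bit − borrow-in; if negative, add 2 and borrow 1 from the next column):
borrow: 0001110011111000
        0011010110001010
-       0010011001101110
------------------------
        0000111100011100

Method 2 - Add two's complement:
Two's complement of 0010011001101110: invert → 1101100110010001, add 1 → 1101100110010010
  0011010110001010
+ 1101100110010010
------------------
 10000111100011100  (end carry out of the top bit = 1)
Discarding the end carry: 0000111100011100
Decimal check:
  0011010110001010 = 8192 + 4096 + 1024 + 256 + 128 + 8 + 2 = 13706
  0010011001101110 = 8192 + 1024 + 512 + 64 + 32 + 8 + 4 + 2 = 9838
  13706 - 9838 = 3868, and 0000111100011100 = 2048 + 1024 + 512 + 256 + 16 + 8 + 4 = 3868 ✓



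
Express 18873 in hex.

Using repeated division by 16 (digits 10–15 are A–F):
18873 ÷ 16 = 1179 remainder 9
1179 ÷ 16 = 73 remainder 11 (B)
73 ÷ 16 = 4 remainder 9
4 ÷ 16 = 0 remainder 4
Reading remainders bottom to top: 49B9



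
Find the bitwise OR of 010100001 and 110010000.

OR: 1 when either bit is 1
  010100001
| 110010000
-----------
  110110001
Decimal: 161 | 400 = 433



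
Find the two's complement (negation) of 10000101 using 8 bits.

Original (sign bit 1, negative): 10000101
Step 1 - Invert all bits: 01111010
Step 2 - Add 1: 01111011
Verification: 10000101 + 01111011 = 100000000; discarding the end carry (carry out of the top bit) leaves the 8-bit value 00000000, as required for x + (-x)



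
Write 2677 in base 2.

Using repeated division by 2:
2677 ÷ 2 = 1338 remainder 1
1338 ÷ 2 = 669 remainder 0
669 ÷ 2 = 334 remainder 1
334 ÷ 2 = 167 remainder 0
167 ÷ 2 = 83 remainder 1
83 ÷ 2 = 41 remainder 1
41 ÷ 2 = 20 remainder 1
20 ÷ 2 = 10 remainder 0
10 ÷ 2 = 5 remainder 0
5 ÷ 2 = 2 remainder 1
2 ÷ 2 = 1 remainder 0
1 ÷ 2 = 0 remainder 1
Reading remainders bottom to top: 101001110101



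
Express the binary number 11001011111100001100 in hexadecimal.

Group into 4-bit nibbles from right:
  1100 = C
  1011 = B
  1111 = F
  0000 = 0
  1100 = C
Result: CBF0C



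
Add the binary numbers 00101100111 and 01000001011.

Add column by column from the right: bit + bit + carry-in; write the sum mod 2, carry 1 when the sum is 2 or 3.
carry:  00000011110
        00101100111
+       01000001011
-------------------
       001101110010
(the carry out of the leftmost column, 0, becomes the leading bit)
Decimal check:
  00101100111 = 256 + 64 + 32 + 4 + 2 + 1 = 359
  01000001011 = 512 + 8 + 2 + 1 = 523
  359 + 523 = 882, and 001101110010 = 512 + 256 + 64 + 32 + 16 + 2 = 882 ✓



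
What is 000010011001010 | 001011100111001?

OR: 1 when either bit is 1
  000010011001010
| 001011100111001
-----------------
  001011111111011
Decimal: 1226 | 5945 = 6139



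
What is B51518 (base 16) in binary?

Convert each hex digit to 4 bits:
  B = 1011
  5 = 0101
  1 = 0001
  5 = 0101
  1 = 0001
  8 = 1000
Concatenate: 101101010001010100011000



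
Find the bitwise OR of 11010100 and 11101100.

OR: 1 when either bit is 1
  11010100
| 11101100
----------
  11111100
Decimal: 212 | 236 = 252



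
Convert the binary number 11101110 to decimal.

Sum of powers of 2 for each 1-bit:
2^1 + 2^2 + 2^3 + 2^5 + 2^6 + 2^7
= 2 + 4 + 8 + 32 + 64 + 128
= 238



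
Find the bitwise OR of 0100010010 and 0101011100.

OR: 1 when either bit is 1
  0100010010
| 0101011100
------------
  0101011110
Decimal: 274 | 348 = 350



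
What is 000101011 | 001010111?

OR: 1 when either bit is 1
  000101011
| 001010111
-----------
  001111111
Decimal: 43 | 87 = 127



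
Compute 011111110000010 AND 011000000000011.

AND: 1 only when both bits are 1
  011111110000010
& 011000000000011
-----------------
  011000000000010
Decimal: 16258 & 12291 = 12290



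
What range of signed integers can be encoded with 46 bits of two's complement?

For 46-bit two's complement:
Minimum: -2^45 = -35184372088832
Maximum: 2^45 - 1 = 35184372088831



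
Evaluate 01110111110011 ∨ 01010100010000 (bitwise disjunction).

OR: 1 when either bit is 1
  01110111110011
| 01010100010000
----------------
  01110111110011
Decimal: 7667 | 5392 = 7667



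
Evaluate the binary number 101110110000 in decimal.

Sum of powers of 2 for each 1-bit:
2^4 + 2^5 + 2^7 + 2^8 + 2^9 + 2^11
= 16 + 32 + 128 + 256 + 512 + 2048
= 2992



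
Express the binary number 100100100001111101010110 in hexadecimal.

Group into 4-bit nibbles from right:
  1001 = 9
  0010 = 2
  0001 = 1
  1111 = F
  0101 = 5
  0110 = 6
Result: 921F56



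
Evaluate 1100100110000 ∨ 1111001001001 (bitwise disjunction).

OR: 1 when either bit is 1
  1100100110000
| 1111001001001
---------------
  1111101111001
Decimal: 6448 | 7753 = 8057



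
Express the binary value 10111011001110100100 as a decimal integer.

Sum of powers of 2 for each 1-bit:
2^2 + 2^5 + 2^7 + 2^8 + 2^9 + 2^12 + 2^13 + 2^15 + 2^16 + 2^17 + 2^19
= 4 + 32 + 128 + 256 + 512 + 4096 + 8192 + 32768 + 65536 + 131072 + 524288
= 766884



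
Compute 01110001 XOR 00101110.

XOR: 1 when bits differ
  01110001
^ 00101110
----------
  01011111
Decimal: 113 ^ 46 = 95



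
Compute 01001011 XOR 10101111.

XOR: 1 when bits differ
  01001011
^ 10101111
----------
  11100100
Decimal: 75 ^ 175 = 228



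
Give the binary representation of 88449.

Using repeated division by 2:
88449 ÷ 2 = 44224 remainder 1
44224 ÷ 2 = 22112 remainder 0
22112 ÷ 2 = 11056 remainder 0
11056 ÷ 2 = 5528 remainder 0
5528 ÷ 2 = 2764 remainder 0
2764 ÷ 2 = 1382 remainder 0
1382 ÷ 2 = 691 remainder 0
691 ÷ 2 = 345 remainder 1
345 ÷ 2 = 172 remainder 1
172 ÷ 2 = 86 remainder 0
86 ÷ 2 = 43 remainder 0
43 ÷ 2 = 21 remainder 1
21 ÷ 2 = 10 remainder 1
10 ÷ 2 = 5 remainder 0
5 ÷ 2 = 2 remainder 1
2 ÷ 2 = 1 remainder 0
1 ÷ 2 = 0 remainder 1
Reading remainders bottom to top: 10101100110000001



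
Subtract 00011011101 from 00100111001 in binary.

Method 1 - Direct subtraction (column by column from the right: bit − bit − borrow-in; if negative, add 2 and borrow 1 from the next column):
borrow: 00110111000
        00100111001
-       00011011101
-------------------
        00001011100

Method 2 - Add two's complement:
Two's complement of 00011011101: invert → 11100100010, add 1 → 11100100011
  00100111001
+ 11100100011
-------------
 100001011100  (end carry out of the top bit = 1)
Discarding the end carry: 00001011100
Decimal check:
  00100111001 = 256 + 32 + 16 + 8 + 1 = 313
  00011011101 = 128 + 64 + 16 + 8 + 4 + 1 = 221
  313 - 221 = 92, and 00001011100 = 64 + 16 + 8 + 4 = 92 ✓



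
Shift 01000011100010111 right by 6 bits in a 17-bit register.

Original: 01000011100010111 (decimal 34583)
Shift right by 6 positions
Drop the 6 low bits; fill with zeros on the left
Result: 00000001000011100 (decimal 540)
Equivalent: 34583 >> 6 = 34583 ÷ 2^6 = 540



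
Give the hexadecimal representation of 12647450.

Using repeated division by 16 (digits 10–15 are A–F):
12647450 ÷ 16 = 790465 remainder 10 (A)
790465 ÷ 16 = 49404 remainder 1
49404 ÷ 16 = 3087 remainder 12 (C)
3087 ÷ 16 = 192 remainder 15 (F)
192 ÷ 16 = 12 remainder 0
12 ÷ 16 = 0 remainder 12 (C)
Reading remainders bottom to top: C0FC1A



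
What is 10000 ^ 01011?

XOR: 1 when bits differ
  10000
^ 01011
-------
  11011
Decimal: 16 ^ 11 = 27



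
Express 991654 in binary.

Using repeated division by 2:
991654 ÷ 2 = 495827 remainder 0
495827 ÷ 2 = 247913 remainder 1
247913 ÷ 2 = 123956 remainder 1
123956 ÷ 2 = 61978 remainder 0
61978 ÷ 2 = 30989 remainder 0
30989 ÷ 2 = 15494 remainder 1
15494 ÷ 2 = 7747 remainder 0
7747 ÷ 2 = 3873 remainder 1
3873 ÷ 2 = 1936 remainder 1
1936 ÷ 2 = 968 remainder 0
968 ÷ 2 = 484 remainder 0
484 ÷ 2 = 242 remainder 0
242 ÷ 2 = 121 remainder 0
121 ÷ 2 = 60 remainder 1
60 ÷ 2 = 30 remainder 0
30 ÷ 2 = 15 remainder 0
15 ÷ 2 = 7 remainder 1
7 ÷ 2 = 3 remainder 1
3 ÷ 2 = 1 remainder 1
1 ÷ 2 = 0 remainder 1
Reading remainders bottom to top: 11110010000110100110



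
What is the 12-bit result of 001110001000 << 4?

Original: 001110001000 (decimal 904)
Shift left by 4 positions
Append 4 zeros on the right and drop the 4 high bits that overflow the 12-bit width
Result: 100010000000 (decimal 2176)
Equivalent: 904 << 4 = 904 × 2^4 = 14464, truncated to 12 bits = 2176



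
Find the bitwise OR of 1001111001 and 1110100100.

OR: 1 when either bit is 1
  1001111001
| 1110100100
------------
  1111111101
Decimal: 633 | 932 = 1021



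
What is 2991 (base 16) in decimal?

Expand by place value (powers of 16):
2991 = 2 × 16^3 + 9 × 16^2 + 9 × 16^1 + 1 × 16^0
= 2 × 4096 + 9 × 256 + 9 × 16 + 1 × 1
= 8192 + 2304 + 144 + 1
= 10641



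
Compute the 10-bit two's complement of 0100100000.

Original: 0100100000
Step 1 - Invert all bits: 1011011111
Step 2 - Add 1: 1011100000
Verification: 0100100000 + 1011100000 = 10000000000; discarding the end carry (carry out of the top bit) leaves the 10-bit value 0000000000, as required for x + (-x)



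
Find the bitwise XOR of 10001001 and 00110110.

XOR: 1 when bits differ
  10001001
^ 00110110
----------
  10111111
Decimal: 137 ^ 54 = 191



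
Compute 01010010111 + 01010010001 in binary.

Add column by column from the right: bit + bit + carry-in; write the sum mod 2, carry 1 when the sum is 2 or 3.
carry:  10100101110
        01010010111
+       01010010001
-------------------
       010100101000
(the carry out of the leftmost column, 0, becomes the leading bit)
Decimal check:
  01010010111 = 512 + 128 + 16 + 4 + 2 + 1 = 663
  01010010001 = 512 + 128 + 16 + 1 = 657
  663 + 657 = 1320, and 010100101000 = 1024 + 256 + 32 + 8 = 1320 ✓



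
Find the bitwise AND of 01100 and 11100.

AND: 1 only when both bits are 1
  01100
& 11100
-------
  01100
Decimal: 12 & 28 = 12



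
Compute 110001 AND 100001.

AND: 1 only when both bits are 1
  110001
& 100001
--------
  100001
Decimal: 49 & 33 = 33



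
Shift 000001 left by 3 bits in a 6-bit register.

Original: 000001 (decimal 1)
Shift left by 3 positions
Append 3 zeros on the right
Result: 001000 (decimal 8)
Equivalent: 1 << 3 = 1 × 2^3 = 8



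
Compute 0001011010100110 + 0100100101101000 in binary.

Add column by column from the right: bit + bit + carry-in; write the sum mod 2, carry 1 when the sum is 2 or 3.
carry:  0011111111000000
        0001011010100110
+       0100100101101000
------------------------
       00110000000001110
(the carry out of the leftmost column, 0, becomes the leading bit)
Decimal check:
  0001011010100110 = 4096 + 1024 + 512 + 128 + 32 + 4 + 2 = 5798
  0100100101101000 = 16384 + 2048 + 256 + 64 + 32 + 8 = 18792
  5798 + 18792 = 24590, and 00110000000001110 = 16384 + 8192 + 8 + 4 + 2 = 24590 ✓



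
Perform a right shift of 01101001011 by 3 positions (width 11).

Original: 01101001011 (decimal 843)
Shift right by 3 positions
Drop the 3 low bits; fill with zeros on the left
Result: 00001101001 (decimal 105)
Equivalent: 843 >> 3 = 843 ÷ 2^3 = 105



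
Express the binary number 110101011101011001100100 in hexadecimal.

Group into 4-bit nibbles from right:
  1101 = D
  0101 = 5
  1101 = D
  0110 = 6
  0110 = 6
  0100 = 4
Result: D5D664



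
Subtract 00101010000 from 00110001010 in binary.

Method 1 - Direct subtraction (column by column from the right: bit − bit − borrow-in; if negative, add 2 and borrow 1 from the next column):
borrow: 00011100000
        00110001010
-       00101010000
-------------------
        00000111010

Method 2 - Add two's complement:
Two's complement of 00101010000: invert → 11010101111, add 1 → 11010110000
  00110001010
+ 11010110000
-------------
 100000111010  (end carry out of the top bit = 1)
Discarding the end carry: 00000111010
Decimal check:
  00110001010 = 256 + 128 + 8 + 2 = 394
  00101010000 = 256 + 64 + 16 = 336
  394 - 336 = 58, and 00000111010 = 32 + 16 + 8 + 2 = 58 ✓



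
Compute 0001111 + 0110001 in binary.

Add column by column from the right: bit + bit + carry-in; write the sum mod 2, carry 1 when the sum is 2 or 3.
carry:  1111110
        0001111
+       0110001
---------------
       01000000
(the carry out of the leftmost column, 0, becomes the leading bit)
Decimal check:
  0001111 = 8 + 4 + 2 + 1 = 15
  0110001 = 32 + 16 + 1 = 49
  15 + 49 = 64, and 01000000 = 64 ✓



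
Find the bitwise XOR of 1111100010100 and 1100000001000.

XOR: 1 when bits differ
  1111100010100
^ 1100000001000
---------------
  0011100011100
Decimal: 7956 ^ 6152 = 1820



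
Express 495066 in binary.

Using repeated division by 2:
495066 ÷ 2 = 247533 remainder 0
247533 ÷ 2 = 123766 remainder 1
123766 ÷ 2 = 61883 remainder 0
61883 ÷ 2 = 30941 remainder 1
30941 ÷ 2 = 15470 remainder 1
15470 ÷ 2 = 7735 remainder 0
7735 ÷ 2 = 3867 remainder 1
3867 ÷ 2 = 1933 remainder 1
1933 ÷ 2 = 966 remainder 1
966 ÷ 2 = 483 remainder 0
483 ÷ 2 = 241 remainder 1
241 ÷ 2 = 120 remainder 1
120 ÷ 2 = 60 remainder 0
60 ÷ 2 = 30 remainder 0
30 ÷ 2 = 15 remainder 0
15 ÷ 2 = 7 remainder 1
7 ÷ 2 = 3 remainder 1
3 ÷ 2 = 1 remainder 1
1 ÷ 2 = 0 remainder 1
Reading remainders bottom to top: 1111000110111011010



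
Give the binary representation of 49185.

Using repeated division by 2:
49185 ÷ 2 = 24592 remainder 1
24592 ÷ 2 = 12296 remainder 0
12296 ÷ 2 = 6148 remainder 0
6148 ÷ 2 = 3074 remainder 0
3074 ÷ 2 = 1537 remainder 0
1537 ÷ 2 = 768 remainder 1
768 ÷ 2 = 384 remainder 0
384 ÷ 2 = 192 remainder 0
192 ÷ 2 = 96 remainder 0
96 ÷ 2 = 48 remainder 0
48 ÷ 2 = 24 remainder 0
24 ÷ 2 = 12 remainder 0
12 ÷ 2 = 6 remainder 0
6 ÷ 2 = 3 remainder 0
3 ÷ 2 = 1 remainder 1
1 ÷ 2 = 0 remainder 1
Reading remainders bottom to top: 1100000000100001



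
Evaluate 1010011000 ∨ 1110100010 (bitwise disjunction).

OR: 1 when either bit is 1
  1010011000
| 1110100010
------------
  1110111010
Decimal: 664 | 930 = 954



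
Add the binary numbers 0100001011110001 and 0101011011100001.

Add column by column from the right: bit + bit + carry-in; write the sum mod 2, carry 1 when the sum is 2 or 3.
carry:  1000110111000010
        0100001011110001
+       0101011011100001
------------------------
       01001100111010010
(the carry out of the leftmost column, 0, becomes the leading bit)
Decimal check:
  0100001011110001 = 16384 + 512 + 128 + 64 + 32 + 16 + 1 = 17137
  0101011011100001 = 16384 + 4096 + 1024 + 512 + 128 + 64 + 32 + 1 = 22241
  17137 + 22241 = 39378, and 01001100111010010 = 32768 + 4096 + 2048 + 256 + 128 + 64 + 16 + 2 = 39378 ✓



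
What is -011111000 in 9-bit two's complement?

Original: 011111000
Step 1 - Invert all bits: 100000111
Step 2 - Add 1: 100001000
Verification: 011111000 + 100001000 = 1000000000; discarding the end carry (carry out of the top bit) leaves the 9-bit value 000000000, as required for x + (-x)



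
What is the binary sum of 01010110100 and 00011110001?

Add column by column from the right: bit + bit + carry-in; write the sum mod 2, carry 1 when the sum is 2 or 3.
carry:  00111100000
        01010110100
+       00011110001
-------------------
       001110100101
(the carry out of the leftmost column, 0, becomes the leading bit)
Decimal check:
  01010110100 = 512 + 128 + 32 + 16 + 4 = 692
  00011110001 = 128 + 64 + 32 + 16 + 1 = 241
  692 + 241 = 933, and 001110100101 = 512 + 256 + 128 + 32 + 4 + 1 = 933 ✓



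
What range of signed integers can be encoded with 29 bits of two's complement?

For 29-bit two's complement:
Minimum: -2^28 = -268435456
Maximum: 2^28 - 1 = 268435455



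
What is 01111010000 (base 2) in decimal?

Sum of powers of 2 for each 1-bit:
2^4 + 2^6 + 2^7 + 2^8 + 2^9
= 16 + 64 + 128 + 256 + 512
= 976



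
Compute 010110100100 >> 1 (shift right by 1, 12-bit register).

Original: 010110100100 (decimal 1444)
Shift right by 1 position
Drop the 1 low bit; fill with zero on the left
Result: 001011010010 (decimal 722)
Equivalent: 1444 >> 1 = 1444 ÷ 2^1 = 722



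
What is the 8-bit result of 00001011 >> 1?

Original: 00001011 (decimal 11)
Shift right by 1 position
Drop the 1 low bit; fill with zero on the left
Result: 00000101 (decimal 5)
Equivalent: 11 >> 1 = 11 ÷ 2^1 = 5



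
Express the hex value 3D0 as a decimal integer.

Expand by place value (powers of 16):
Digit values: D = 13
3D0 = 3 × 16^2 + 13 × 16^1 + 0 × 16^0
= 3 × 256 + 13 × 16 + 0 × 1
= 768 + 208 + 0
= 976



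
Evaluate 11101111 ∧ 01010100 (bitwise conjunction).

AND: 1 only when both bits are 1
  11101111
& 01010100
----------
  01000100
Decimal: 239 & 84 = 68



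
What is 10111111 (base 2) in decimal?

Sum of powers of 2 for each 1-bit:
2^0 + 2^1 + 2^2 + 2^3 + 2^4 + 2^5 + 2^7
= 1 + 2 + 4 + 8 + 16 + 32 + 128
= 191



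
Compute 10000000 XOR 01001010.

XOR: 1 when bits differ
  10000000
^ 01001010
----------
  11001010
Decimal: 128 ^ 74 = 202



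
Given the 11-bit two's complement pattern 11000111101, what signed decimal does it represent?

Binary: 11000111101
Sign bit: 1 (negative)
Invert: 00111000010
Add 1:  00111000011
Magnitude: 00111000011 = 256 + 128 + 64 + 2 + 1 = 451
Value: -451



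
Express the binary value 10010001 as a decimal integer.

Sum of powers of 2 for each 1-bit:
2^0 + 2^4 + 2^7
= 1 + 16 + 128
= 145



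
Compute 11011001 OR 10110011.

OR: 1 when either bit is 1
  11011001
| 10110011
----------
  11111011
Decimal: 217 | 179 = 251



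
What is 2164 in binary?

Using repeated division by 2:
2164 ÷ 2 = 1082 remainder 0
1082 ÷ 2 = 541 remainder 0
541 ÷ 2 = 270 remainder 1
270 ÷ 2 = 135 remainder 0
135 ÷ 2 = 67 remainder 1
67 ÷ 2 = 33 remainder 1
33 ÷ 2 = 16 remainder 1
16 ÷ 2 = 8 remainder 0
8 ÷ 2 = 4 remainder 0
4 ÷ 2 = 2 remainder 0
2 ÷ 2 = 1 remainder 0
1 ÷ 2 = 0 remainder 1
Reading remainders bottom to top: 100001110100



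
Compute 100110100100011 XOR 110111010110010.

XOR: 1 when bits differ
  100110100100011
^ 110111010110010
-----------------
  010001110010001
Decimal: 19747 ^ 28338 = 9105



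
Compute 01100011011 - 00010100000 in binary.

Method 1 - Direct subtraction (column by column from the right: bit − bit − borrow-in; if negative, add 2 and borrow 1 from the next column):
borrow: 00111000000
        01100011011
-       00010100000
-------------------
        01001111011

Method 2 - Add two's complement:
Two's complement of 00010100000: invert → 11101011111, add 1 → 11101100000
  01100011011
+ 11101100000
-------------
 101001111011  (end carry out of the top bit = 1)
Discarding the end carry: 01001111011
Decimal check:
  01100011011 = 512 + 256 + 16 + 8 + 2 + 1 = 795
  00010100000 = 128 + 32 = 160
  795 - 160 = 635, and 01001111011 = 512 + 64 + 32 + 16 + 8 + 2 + 1 = 635 ✓



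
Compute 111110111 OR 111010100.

OR: 1 when either bit is 1
  111110111
| 111010100
-----------
  111110111
Decimal: 503 | 468 = 503



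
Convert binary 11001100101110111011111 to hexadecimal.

Group into 4-bit nibbles from right:
  0110 = 6
  0110 = 6
  0101 = 5
  1101 = D
  1101 = D
  1111 = F
Result: 665DDF



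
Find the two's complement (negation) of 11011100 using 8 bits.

Original (sign bit 1, negative): 11011100
Step 1 - Invert all bits: 00100011
Step 2 - Add 1: 00100100
Verification: 11011100 + 00100100 = 100000000; discarding the end carry (carry out of the top bit) leaves the 8-bit value 00000000, as required for x + (-x)



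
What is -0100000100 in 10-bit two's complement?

Original: 0100000100
Step 1 - Invert all bits: 1011111011
Step 2 - Add 1: 1011111100
Verification: 0100000100 + 1011111100 = 10000000000; discarding the end carry (carry out of the top bit) leaves the 10-bit value 0000000000, as required for x + (-x)



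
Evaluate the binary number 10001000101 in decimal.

Sum of powers of 2 for each 1-bit:
2^0 + 2^2 + 2^6 + 2^10
= 1 + 4 + 64 + 1024
= 1093



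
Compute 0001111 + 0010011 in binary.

Add column by column from the right: bit + bit + carry-in; write the sum mod 2, carry 1 when the sum is 2 or 3.
carry:  0111110
        0001111
+       0010011
---------------
       00100010
(the carry out of the leftmost column, 0, becomes the leading bit)
Decimal check:
  0001111 = 8 + 4 + 2 + 1 = 15
  0010011 = 16 + 2 + 1 = 19
  15 + 19 = 34, and 00100010 = 32 + 2 = 34 ✓



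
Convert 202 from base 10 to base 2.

Using repeated division by 2:
202 ÷ 2 = 101 remainder 0
101 ÷ 2 = 50 remainder 1
50 ÷ 2 = 25 remainder 0
25 ÷ 2 = 12 remainder 1
12 ÷ 2 = 6 remainder 0
6 ÷ 2 = 3 remainder 0
3 ÷ 2 = 1 remainder 1
1 ÷ 2 = 0 remainder 1
Reading remainders bottom to top: 11001010



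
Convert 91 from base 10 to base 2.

Using repeated division by 2:
91 ÷ 2 = 45 remainder 1
45 ÷ 2 = 22 remainder 1
22 ÷ 2 = 11 remainder 0
11 ÷ 2 = 5 remainder 1
5 ÷ 2 = 2 remainder 1
2 ÷ 2 = 1 remainder 0
1 ÷ 2 = 0 remainder 1
Reading remainders bottom to top: 1011011



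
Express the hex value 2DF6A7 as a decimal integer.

Expand by place value (powers of 16):
Digit values: D = 13, F = 15, A = 10
2DF6A7 = 2 × 16^5 + 13 × 16^4 + 15 × 16^3 + 6 × 16^2 + 10 × 16^1 + 7 × 16^0
= 2 × 1048576 + 13 × 65536 + 15 × 4096 + 6 × 256 + 10 × 16 + 7 × 1
= 2097152 + 851968 + 61440 + 1536 + 160 + 7
= 3012263



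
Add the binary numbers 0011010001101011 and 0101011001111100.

Add column by column from the right: bit + bit + carry-in; write the sum mod 2, carry 1 when the sum is 2 or 3.
carry:  1110100011110000
        0011010001101011
+       0101011001111100
------------------------
       01000101011100111
(the carry out of the leftmost column, 0, becomes the leading bit)
Decimal check:
  0011010001101011 = 8192 + 4096 + 1024 + 64 + 32 + 8 + 2 + 1 = 13419
  0101011001111100 = 16384 + 4096 + 1024 + 512 + 64 + 32 + 16 + 8 + 4 = 22140
  13419 + 22140 = 35559, and 01000101011100111 = 32768 + 2048 + 512 + 128 + 64 + 32 + 4 + 2 + 1 = 35559 ✓



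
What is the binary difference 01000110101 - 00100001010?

Method 1 - Direct subtraction (column by column from the right: bit − bit − borrow-in; if negative, add 2 and borrow 1 from the next column):
borrow: 01000010100
        01000110101
-       00100001010
-------------------
        00100101011

Method 2 - Add two's complement:
Two's complement of 00100001010: invert → 11011110101, add 1 → 11011110110
  01000110101
+ 11011110110
-------------
 100100101011  (end carry out of the top bit = 1)
Discarding the end carry: 00100101011
Decimal check:
  01000110101 = 512 + 32 + 16 + 4 + 1 = 565
  00100001010 = 256 + 8 + 2 = 266
  565 - 266 = 299, and 00100101011 = 256 + 32 + 8 + 2 + 1 = 299 ✓



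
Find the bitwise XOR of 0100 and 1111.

XOR: 1 when bits differ
  0100
^ 1111
------
  1011
Decimal: 4 ^ 15 = 11



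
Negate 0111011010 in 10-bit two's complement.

Original: 0111011010
Step 1 - Invert all bits: 1000100101
Step 2 - Add 1: 1000100110
Verification: 0111011010 + 1000100110 = 10000000000; discarding the end carry (carry out of the top bit) leaves the 10-bit value 0000000000, as required for x + (-x)



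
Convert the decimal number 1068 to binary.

Using repeated division by 2:
1068 ÷ 2 = 534 remainder 0
534 ÷ 2 = 267 remainder 0
267 ÷ 2 = 133 remainder 1
133 ÷ 2 = 66 remainder 1
66 ÷ 2 = 33 remainder 0
33 ÷ 2 = 16 remainder 1
16 ÷ 2 = 8 remainder 0
8 ÷ 2 = 4 remainder 0
4 ÷ 2 = 2 remainder 0
2 ÷ 2 = 1 remainder 0
1 ÷ 2 = 0 remainder 1
Reading remainders bottom to top: 10000101100



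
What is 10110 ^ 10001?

XOR: 1 when bits differ
  10110
^ 10001
-------
  00111
Decimal: 22 ^ 17 = 7



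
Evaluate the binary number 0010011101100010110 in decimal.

Sum of powers of 2 for each 1-bit:
2^1 + 2^2 + 2^4 + 2^8 + 2^9 + 2^11 + 2^12 + 2^13 + 2^16
= 2 + 4 + 16 + 256 + 512 + 2048 + 4096 + 8192 + 65536
= 80662



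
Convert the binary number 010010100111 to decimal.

Sum of powers of 2 for each 1-bit:
2^0 + 2^1 + 2^2 + 2^5 + 2^7 + 2^10
= 1 + 2 + 4 + 32 + 128 + 1024
= 1191



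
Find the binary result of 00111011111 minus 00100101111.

Method 1 - Direct subtraction (column by column from the right: bit − bit − borrow-in; if negative, add 2 and borrow 1 from the next column):
borrow: 00001000000
        00111011111
-       00100101111
-------------------
        00010110000

Method 2 - Add two's complement:
Two's complement of 00100101111: invert → 11011010000, add 1 → 11011010001
  00111011111
+ 11011010001
-------------
 100010110000  (end carry out of the top bit = 1)
Discarding the end carry: 00010110000
Decimal check:
  00111011111 = 256 + 128 + 64 + 16 + 8 + 4 + 2 + 1 = 479
  00100101111 = 256 + 32 + 8 + 4 + 2 + 1 = 303
  479 - 303 = 176, and 00010110000 = 128 + 32 + 16 = 176 ✓



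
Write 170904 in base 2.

Using repeated division by 2:
170904 ÷ 2 = 85452 remainder 0
85452 ÷ 2 = 42726 remainder 0
42726 ÷ 2 = 21363 remainder 0
21363 ÷ 2 = 10681 remainder 1
10681 ÷ 2 = 5340 remainder 1
5340 ÷ 2 = 2670 remainder 0
2670 ÷ 2 = 1335 remainder 0
1335 ÷ 2 = 667 remainder 1
667 ÷ 2 = 333 remainder 1
333 ÷ 2 = 166 remainder 1
166 ÷ 2 = 83 remainder 0
83 ÷ 2 = 41 remainder 1
41 ÷ 2 = 20 remainder 1
20 ÷ 2 = 10 remainder 0
10 ÷ 2 = 5 remainder 0
5 ÷ 2 = 2 remainder 1
2 ÷ 2 = 1 remainder 0
1 ÷ 2 = 0 remainder 1
Reading remainders bottom to top: 101001101110011000



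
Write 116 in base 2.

Using repeated division by 2:
116 ÷ 2 = 58 remainder 0
58 ÷ 2 = 29 remainder 0
29 ÷ 2 = 14 remainder 1
14 ÷ 2 = 7 remainder 0
7 ÷ 2 = 3 remainder 1
3 ÷ 2 = 1 remainder 1
1 ÷ 2 = 0 remainder 1
Reading remainders bottom to top: 1110100



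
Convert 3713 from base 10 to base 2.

Using repeated division by 2:
3713 ÷ 2 = 1856 remainder 1
1856 ÷ 2 = 928 remainder 0
928 ÷ 2 = 464 remainder 0
464 ÷ 2 = 232 remainder 0
232 ÷ 2 = 116 remainder 0
116 ÷ 2 = 58 remainder 0
58 ÷ 2 = 29 remainder 0
29 ÷ 2 = 14 remainder 1
14 ÷ 2 = 7 remainder 0
7 ÷ 2 = 3 remainder 1
3 ÷ 2 = 1 remainder 1
1 ÷ 2 = 0 remainder 1
Reading remainders bottom to top: 111010000001



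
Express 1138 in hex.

Using repeated division by 16 (digits 10–15 are A–F):
1138 ÷ 16 = 71 remainder 2
71 ÷ 16 = 4 remainder 7
4 ÷ 16 = 0 remainder 4
Reading remainders bottom to top: 472



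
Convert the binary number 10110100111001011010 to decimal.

Sum of powers of 2 for each 1-bit:
2^1 + 2^3 + 2^4 + 2^6 + 2^9 + 2^10 + 2^11 + 2^14 + 2^16 + 2^17 + 2^19
= 2 + 8 + 16 + 64 + 512 + 1024 + 2048 + 16384 + 65536 + 131072 + 524288
= 740954



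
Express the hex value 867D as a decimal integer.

Expand by place value (powers of 16):
Digit values: D = 13
867D = 8 × 16^3 + 6 × 16^2 + 7 × 16^1 + 13 × 16^0
= 8 × 4096 + 6 × 256 + 7 × 16 + 13 × 1
= 32768 + 1536 + 112 + 13
= 34429



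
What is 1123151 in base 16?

Using repeated division by 16 (digits 10–15 are A–F):
1123151 ÷ 16 = 70196 remainder 15 (F)
70196 ÷ 16 = 4387 remainder 4
4387 ÷ 16 = 274 remainder 3
274 ÷ 16 = 17 remainder 2
17 ÷ 16 = 1 remainder 1
1 ÷ 16 = 0 remainder 1
Reading remainders bottom to top: 11234F



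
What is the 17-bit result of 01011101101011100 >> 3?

Original: 01011101101011100 (decimal 47964)
Shift right by 3 positions
Drop the 3 low bits; fill with zeros on the left
Result: 00001011101101011 (decimal 5995)
Equivalent: 47964 >> 3 = 47964 ÷ 2^3 = 5995



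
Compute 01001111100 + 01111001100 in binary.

Add column by column from the right: bit + bit + carry-in; write the sum mod 2, carry 1 when the sum is 2 or 3.
carry:  11111111000
        01001111100
+       01111001100
-------------------
       011001001000
(the carry out of the leftmost column, 0, becomes the leading bit)
Decimal check:
  01001111100 = 512 + 64 + 32 + 16 + 8 + 4 = 636
  01111001100 = 512 + 256 + 128 + 64 + 8 + 4 = 972
  636 + 972 = 1608, and 011001001000 = 1024 + 512 + 64 + 8 = 1608 ✓



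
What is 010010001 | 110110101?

OR: 1 when either bit is 1
  010010001
| 110110101
-----------
  110110101
Decimal: 145 | 437 = 437



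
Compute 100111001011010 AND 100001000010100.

AND: 1 only when both bits are 1
  100111001011010
& 100001000010100
-----------------
  100001000010000
Decimal: 20058 & 16916 = 16912



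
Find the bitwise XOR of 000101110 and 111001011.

XOR: 1 when bits differ
  000101110
^ 111001011
-----------
  111100101
Decimal: 46 ^ 459 = 485



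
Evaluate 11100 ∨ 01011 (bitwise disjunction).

OR: 1 when either bit is 1
  11100
| 01011
-------
  11111
Decimal: 28 | 11 = 31



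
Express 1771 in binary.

Using repeated division by 2:
1771 ÷ 2 = 885 remainder 1
885 ÷ 2 = 442 remainder 1
442 ÷ 2 = 221 remainder 0
221 ÷ 2 = 110 remainder 1
110 ÷ 2 = 55 remainder 0
55 ÷ 2 = 27 remainder 1
27 ÷ 2 = 13 remainder 1
13 ÷ 2 = 6 remainder 1
6 ÷ 2 = 3 remainder 0
3 ÷ 2 = 1 remainder 1
1 ÷ 2 = 0 remainder 1
Reading remainders bottom to top: 11011101011



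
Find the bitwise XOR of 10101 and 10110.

XOR: 1 when bits differ
  10101
^ 10110
-------
  00011
Decimal: 21 ^ 22 = 3



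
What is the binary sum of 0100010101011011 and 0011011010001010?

Add column by column from the right: bit + bit + carry-in; write the sum mod 2, carry 1 when the sum is 2 or 3.
carry:  0000100000110100
        0100010101011011
+       0011011010001010
------------------------
       00111101111100101
(the carry out of the leftmost column, 0, becomes the leading bit)
Decimal check:
  0100010101011011 = 16384 + 1024 + 256 + 64 + 16 + 8 + 2 + 1 = 17755
  0011011010001010 = 8192 + 4096 + 1024 + 512 + 128 + 8 + 2 = 13962
  17755 + 13962 = 31717, and 00111101111100101 = 16384 + 8192 + 4096 + 2048 + 512 + 256 + 128 + 64 + 32 + 4 + 1 = 31717 ✓



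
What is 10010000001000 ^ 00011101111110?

XOR: 1 when bits differ
  10010000001000
^ 00011101111110
----------------
  10001101110110
Decimal: 9224 ^ 1918 = 9078



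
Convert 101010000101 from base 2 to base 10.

Sum of powers of 2 for each 1-bit:
2^0 + 2^2 + 2^7 + 2^9 + 2^11
= 1 + 4 + 128 + 512 + 2048
= 2693



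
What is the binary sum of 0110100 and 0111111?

Add column by column from the right: bit + bit + carry-in; write the sum mod 2, carry 1 when the sum is 2 or 3.
carry:  1111000
        0110100
+       0111111
---------------
       01110011
(the carry out of the leftmost column, 0, becomes the leading bit)
Decimal check:
  0110100 = 32 + 16 + 4 = 52
  0111111 = 32 + 16 + 8 + 4 + 2 + 1 = 63
  52 + 63 = 115, and 01110011 = 64 + 32 + 16 + 2 + 1 = 115 ✓



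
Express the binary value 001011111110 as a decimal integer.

Sum of powers of 2 for each 1-bit:
2^1 + 2^2 + 2^3 + 2^4 + 2^5 + 2^6 + 2^7 + 2^9
= 2 + 4 + 8 + 16 + 32 + 64 + 128 + 512
= 766



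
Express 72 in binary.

Using repeated division by 2:
72 ÷ 2 = 36 remainder 0
36 ÷ 2 = 18 remainder 0
18 ÷ 2 = 9 remainder 0
9 ÷ 2 = 4 remainder 1
4 ÷ 2 = 2 remainder 0
2 ÷ 2 = 1 remainder 0
1 ÷ 2 = 0 remainder 1
Reading remainders bottom to top: 1001000



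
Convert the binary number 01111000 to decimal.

Sum of powers of 2 for each 1-bit:
2^3 + 2^4 + 2^5 + 2^6
= 8 + 16 + 32 + 64
= 120



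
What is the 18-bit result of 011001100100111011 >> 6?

Original: 011001100100111011 (decimal 104763)
Shift right by 6 positions
Drop the 6 low bits; fill with zeros on the left
Result: 000000011001100100 (decimal 1636)
Equivalent: 104763 >> 6 = 104763 ÷ 2^6 = 1636

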